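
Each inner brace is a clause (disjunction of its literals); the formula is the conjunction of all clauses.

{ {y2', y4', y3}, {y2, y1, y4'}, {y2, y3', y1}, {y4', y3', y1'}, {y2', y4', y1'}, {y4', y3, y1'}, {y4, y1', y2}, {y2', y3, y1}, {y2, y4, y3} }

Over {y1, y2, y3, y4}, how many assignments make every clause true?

4

There are 2^4 = 16 truth assignments over (y1, y2, y3, y4).
Split on y3. With y3 = 1, the clauses containing y3 are satisfied and y3' drops from the rest; 3 of the 2^3 = 8 assignments to the other variables satisfy what remains.
With y3 = 0, by the same count on the reduced clause set, 1 assignment works.
Total: 3 + 1 = 4.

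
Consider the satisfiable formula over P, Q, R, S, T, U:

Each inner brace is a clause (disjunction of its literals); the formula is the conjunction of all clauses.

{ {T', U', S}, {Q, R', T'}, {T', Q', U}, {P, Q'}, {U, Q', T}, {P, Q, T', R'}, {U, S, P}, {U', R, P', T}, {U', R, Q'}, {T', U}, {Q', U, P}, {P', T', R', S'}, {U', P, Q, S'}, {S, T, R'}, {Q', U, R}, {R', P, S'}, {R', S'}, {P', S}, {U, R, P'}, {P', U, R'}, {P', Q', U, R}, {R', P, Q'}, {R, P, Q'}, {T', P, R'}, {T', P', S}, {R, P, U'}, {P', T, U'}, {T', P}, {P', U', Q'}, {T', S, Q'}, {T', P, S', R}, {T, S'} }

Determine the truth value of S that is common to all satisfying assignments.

Suppose S = 0.
The clause (P') is unit, so P = 0.
The clause (Q') is unit, so Q = 0.
The clause (U) is unit, so U = 1.
The clause (T') is unit, so T = 0.
The clause (R') is unit, so R = 0.
But (R) is also a unit clause — contradiction.
So every satisfying assignment has S = True.

True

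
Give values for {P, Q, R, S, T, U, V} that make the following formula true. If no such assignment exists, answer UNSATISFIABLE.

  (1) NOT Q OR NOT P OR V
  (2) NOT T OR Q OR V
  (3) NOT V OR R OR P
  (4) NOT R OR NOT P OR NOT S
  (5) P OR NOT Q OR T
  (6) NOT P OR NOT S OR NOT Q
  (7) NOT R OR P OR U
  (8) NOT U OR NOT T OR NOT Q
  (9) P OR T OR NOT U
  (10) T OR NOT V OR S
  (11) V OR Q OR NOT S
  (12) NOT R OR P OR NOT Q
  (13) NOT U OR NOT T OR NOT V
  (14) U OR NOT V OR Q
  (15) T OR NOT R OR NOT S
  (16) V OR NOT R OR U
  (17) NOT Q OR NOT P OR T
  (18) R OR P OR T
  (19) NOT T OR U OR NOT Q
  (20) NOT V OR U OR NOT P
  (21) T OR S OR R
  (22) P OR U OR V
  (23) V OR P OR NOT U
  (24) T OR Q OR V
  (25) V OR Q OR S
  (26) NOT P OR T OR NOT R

Branch on Q: set Q = false.
Branch on T: set T = false.
(V) alone gives V = true.
(S) alone gives S = true.
(U) alone gives U = true.
(P) alone gives P = true.
(NOT R) alone gives R = false.
All clauses are satisfied.

P ↦ true,  Q ↦ false,  R ↦ false,  S ↦ true,  T ↦ false,  U ↦ true,  V ↦ true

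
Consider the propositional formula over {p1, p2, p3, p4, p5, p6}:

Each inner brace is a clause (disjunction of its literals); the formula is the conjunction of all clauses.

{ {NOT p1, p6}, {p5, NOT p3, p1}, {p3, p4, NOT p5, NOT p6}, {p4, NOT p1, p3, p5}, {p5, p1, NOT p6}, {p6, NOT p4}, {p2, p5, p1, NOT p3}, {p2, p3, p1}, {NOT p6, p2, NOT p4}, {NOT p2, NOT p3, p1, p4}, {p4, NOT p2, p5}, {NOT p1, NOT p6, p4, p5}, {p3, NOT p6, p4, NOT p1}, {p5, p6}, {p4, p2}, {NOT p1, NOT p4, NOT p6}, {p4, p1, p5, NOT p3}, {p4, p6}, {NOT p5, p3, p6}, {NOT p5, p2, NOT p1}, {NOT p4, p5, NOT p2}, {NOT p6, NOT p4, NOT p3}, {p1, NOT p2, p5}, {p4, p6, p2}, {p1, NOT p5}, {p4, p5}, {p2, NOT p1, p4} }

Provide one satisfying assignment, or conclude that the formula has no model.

p1=true; p2=true; p3=true; p4=false; p5=true; p6=true

Case p1 = true:
Unit clause (p6) forces p6 = true.
Unit clause (NOT p4) forces p4 = false.
Unit clause (p5) forces p5 = true.
Unit clause (p3) forces p3 = true.
Unit clause (p2) forces p2 = true.
All clauses are satisfied.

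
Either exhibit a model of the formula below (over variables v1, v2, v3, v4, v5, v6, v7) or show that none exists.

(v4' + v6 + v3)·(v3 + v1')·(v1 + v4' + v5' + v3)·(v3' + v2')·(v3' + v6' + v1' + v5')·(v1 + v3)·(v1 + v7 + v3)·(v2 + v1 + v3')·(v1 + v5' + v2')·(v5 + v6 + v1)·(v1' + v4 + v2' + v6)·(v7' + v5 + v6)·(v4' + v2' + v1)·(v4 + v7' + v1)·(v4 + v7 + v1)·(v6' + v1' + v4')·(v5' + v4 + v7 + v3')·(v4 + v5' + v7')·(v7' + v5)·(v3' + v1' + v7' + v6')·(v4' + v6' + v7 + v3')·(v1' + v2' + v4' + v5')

Branch on v3: set v3 = 1.
The clause (v2') is unit, so v2 = 0.
The clause (v1) is unit, so v1 = 1.
Branch on v6: set v6 = 0.
Branch on v7: set v7 = 1.
The clause (v5) is unit, so v5 = 1.
The clause (v4) is unit, so v4 = 1.
Every clause now holds.

v1 ↦ 1; v2 ↦ 0; v3 ↦ 1; v4 ↦ 1; v5 ↦ 1; v6 ↦ 0; v7 ↦ 1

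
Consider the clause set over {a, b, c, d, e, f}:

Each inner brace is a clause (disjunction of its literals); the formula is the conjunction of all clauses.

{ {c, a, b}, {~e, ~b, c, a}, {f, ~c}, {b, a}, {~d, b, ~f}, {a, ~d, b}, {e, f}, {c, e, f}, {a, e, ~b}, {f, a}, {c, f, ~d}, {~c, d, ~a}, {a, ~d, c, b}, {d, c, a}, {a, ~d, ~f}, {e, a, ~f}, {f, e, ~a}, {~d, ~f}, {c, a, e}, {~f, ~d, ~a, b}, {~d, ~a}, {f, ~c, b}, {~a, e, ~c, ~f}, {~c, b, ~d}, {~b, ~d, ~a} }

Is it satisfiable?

Suppose f = 1.
(~d) alone gives d = 0.
Suppose b = 1.
Suppose a = 0.
(e) alone gives e = 1.
(c) alone gives c = 1.
This assignment satisfies each clause.
A satisfying assignment: a=0, b=1, c=1, d=0, e=1, f=1.

Yes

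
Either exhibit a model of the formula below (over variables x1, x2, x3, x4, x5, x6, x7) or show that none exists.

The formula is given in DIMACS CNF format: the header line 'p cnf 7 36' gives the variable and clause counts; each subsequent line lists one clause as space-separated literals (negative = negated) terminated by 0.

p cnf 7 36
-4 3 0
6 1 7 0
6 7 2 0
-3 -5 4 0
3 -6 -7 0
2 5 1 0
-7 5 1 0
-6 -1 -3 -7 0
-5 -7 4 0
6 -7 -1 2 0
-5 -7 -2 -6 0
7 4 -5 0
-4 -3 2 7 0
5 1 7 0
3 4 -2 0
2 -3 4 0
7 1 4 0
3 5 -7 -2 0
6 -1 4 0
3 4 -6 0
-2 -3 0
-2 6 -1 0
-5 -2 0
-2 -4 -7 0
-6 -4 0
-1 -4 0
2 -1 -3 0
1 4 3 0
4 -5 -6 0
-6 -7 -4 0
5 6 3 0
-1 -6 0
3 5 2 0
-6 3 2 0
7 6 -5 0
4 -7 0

Case x4 = True:
The clause (x3) is unit, so x3 = True.
The clause (¬x2) is unit, so x2 = False.
The clause (x7) is unit, so x7 = True.
The clause (¬x6) is unit, so x6 = False.
The clause (¬x1) is unit, so x1 = False.
The clause (x5) is unit, so x5 = True.
This assignment satisfies each clause.

x1 ↦ False, x2 ↦ False, x3 ↦ True, x4 ↦ True, x5 ↦ True, x6 ↦ False, x7 ↦ True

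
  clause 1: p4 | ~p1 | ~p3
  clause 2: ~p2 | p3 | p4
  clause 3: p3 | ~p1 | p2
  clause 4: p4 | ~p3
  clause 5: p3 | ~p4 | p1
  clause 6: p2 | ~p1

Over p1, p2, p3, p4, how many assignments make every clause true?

5

There are 2^4 = 16 truth assignments over (p1, p2, p3, p4).
Check each against the 6 clauses (columns in the order p1, p2, p3, p4):
  F F F F  ✓ satisfies all
  F F F T  ✗ fails (p3 | ~p4 | p1)
  F F T F  ✗ fails (p4 | ~p3)
  F F T T  ✓ satisfies all
  F T F F  ✗ fails (~p2 | p3 | p4)
  F T F T  ✗ fails (p3 | ~p4 | p1)
  F T T F  ✗ fails (p4 | ~p3)
  F T T T  ✓ satisfies all
  T F F F  ✗ fails (p3 | ~p1 | p2)
  T F F T  ✗ fails (p3 | ~p1 | p2)
  T F T F  ✗ fails (p4 | ~p1 | ~p3)
  T F T T  ✗ fails (p2 | ~p1)
  T T F F  ✗ fails (~p2 | p3 | p4)
  T T F T  ✓ satisfies all
  T T T F  ✗ fails (p4 | ~p1 | ~p3)
  T T T T  ✓ satisfies all
5 of the 16 rows are models.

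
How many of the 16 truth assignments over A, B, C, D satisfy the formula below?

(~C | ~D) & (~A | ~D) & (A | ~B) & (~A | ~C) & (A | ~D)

There are 2^4 = 16 truth assignments over (A, B, C, D).
Check each against the 5 clauses (columns in the order A, B, C, D):
  F F F F  ✓ satisfies all
  F F F T  ✗ fails (A | ~D)
  F F T F  ✓ satisfies all
  F F T T  ✗ fails (~C | ~D)
  F T F F  ✗ fails (A | ~B)
  F T F T  ✗ fails (A | ~B)
  F T T F  ✗ fails (A | ~B)
  F T T T  ✗ fails (~C | ~D)
  T F F F  ✓ satisfies all
  T F F T  ✗ fails (~A | ~D)
  T F T F  ✗ fails (~A | ~C)
  T F T T  ✗ fails (~C | ~D)
  T T F F  ✓ satisfies all
  T T F T  ✗ fails (~A | ~D)
  T T T F  ✗ fails (~A | ~C)
  T T T T  ✗ fails (~C | ~D)
4 of the 16 rows are models.

4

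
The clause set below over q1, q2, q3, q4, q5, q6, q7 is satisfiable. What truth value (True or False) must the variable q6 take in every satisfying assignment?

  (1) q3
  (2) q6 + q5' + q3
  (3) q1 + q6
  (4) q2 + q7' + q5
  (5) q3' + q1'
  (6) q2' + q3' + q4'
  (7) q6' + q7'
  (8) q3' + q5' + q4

Suppose q6 = 0.
From the singleton clause (q3), q3 = 1.
From the singleton clause (q1), q1 = 1.
But (q1') is also a unit clause — contradiction.
So every satisfying assignment has q6 = True.

True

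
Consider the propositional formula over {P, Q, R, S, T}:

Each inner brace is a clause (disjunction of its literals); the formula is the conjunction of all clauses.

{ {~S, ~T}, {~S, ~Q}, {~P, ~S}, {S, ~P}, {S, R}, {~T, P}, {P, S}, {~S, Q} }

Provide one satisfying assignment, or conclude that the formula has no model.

Branch on S: set S = 0.
(~P) alone gives P = 0.
That conflicts with the unit clause (P).
So S must be the other value — set S = 1.
(~T) alone gives T = 0.
(~Q) alone gives Q = 0.
That conflicts with the unit clause (Q).
Neither S = 1 nor S = 0 works.

UNSATISFIABLE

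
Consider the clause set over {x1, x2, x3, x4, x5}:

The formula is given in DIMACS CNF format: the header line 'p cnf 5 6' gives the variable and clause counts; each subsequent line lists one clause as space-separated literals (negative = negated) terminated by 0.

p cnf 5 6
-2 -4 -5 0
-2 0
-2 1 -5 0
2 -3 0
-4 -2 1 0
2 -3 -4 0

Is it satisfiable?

Satisfiable

From the singleton clause (¬x2), x2 = False.
From the singleton clause (¬x3), x3 = False.
All clauses hold; x1, x4, x5 can take either value.
A satisfying assignment: x1 ↦ False; x2 ↦ False; x3 ↦ False; x4 ↦ True; x5 ↦ False.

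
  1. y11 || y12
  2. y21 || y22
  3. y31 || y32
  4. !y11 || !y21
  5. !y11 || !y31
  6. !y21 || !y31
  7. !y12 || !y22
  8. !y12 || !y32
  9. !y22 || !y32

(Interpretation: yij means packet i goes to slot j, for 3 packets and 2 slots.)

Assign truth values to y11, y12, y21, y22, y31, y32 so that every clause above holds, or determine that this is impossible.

Case y11 = true:
From the singleton clause (!y21), y21 = false.
From the singleton clause (y22), y22 = true.
From the singleton clause (!y31), y31 = false.
From the singleton clause (y32), y32 = true.
But (!y32) is also a unit clause — contradiction.
That branch fails; take y11 = false instead.
From the singleton clause (y12), y12 = true.
From the singleton clause (!y22), y22 = false.
From the singleton clause (y21), y21 = true.
From the singleton clause (!y31), y31 = false.
From the singleton clause (y32), y32 = true.
But (!y32) is also a unit clause — contradiction.
Both values of y11 lead to a conflict.

UNSATISFIABLE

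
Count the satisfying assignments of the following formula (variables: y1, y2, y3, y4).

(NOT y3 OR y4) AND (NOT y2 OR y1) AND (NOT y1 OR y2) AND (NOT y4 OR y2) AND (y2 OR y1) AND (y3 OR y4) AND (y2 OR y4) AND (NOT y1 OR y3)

There are 2^4 = 16 truth assignments over (y1, y2, y3, y4).
Check each against the 8 clauses (columns in the order y1, y2, y3, y4):
  F F F F  ✗ fails (y2 OR y1)
  F F F T  ✗ fails (NOT y4 OR y2)
  F F T F  ✗ fails (NOT y3 OR y4)
  F F T T  ✗ fails (NOT y4 OR y2)
  F T F F  ✗ fails (NOT y2 OR y1)
  F T F T  ✗ fails (NOT y2 OR y1)
  F T T F  ✗ fails (NOT y3 OR y4)
  F T T T  ✗ fails (NOT y2 OR y1)
  T F F F  ✗ fails (NOT y1 OR y2)
  T F F T  ✗ fails (NOT y1 OR y2)
  T F T F  ✗ fails (NOT y3 OR y4)
  T F T T  ✗ fails (NOT y1 OR y2)
  T T F F  ✗ fails (y3 OR y4)
  T T F T  ✗ fails (NOT y1 OR y3)
  T T T F  ✗ fails (NOT y3 OR y4)
  T T T T  ✓ satisfies all
1 of the 16 rows is a model.

1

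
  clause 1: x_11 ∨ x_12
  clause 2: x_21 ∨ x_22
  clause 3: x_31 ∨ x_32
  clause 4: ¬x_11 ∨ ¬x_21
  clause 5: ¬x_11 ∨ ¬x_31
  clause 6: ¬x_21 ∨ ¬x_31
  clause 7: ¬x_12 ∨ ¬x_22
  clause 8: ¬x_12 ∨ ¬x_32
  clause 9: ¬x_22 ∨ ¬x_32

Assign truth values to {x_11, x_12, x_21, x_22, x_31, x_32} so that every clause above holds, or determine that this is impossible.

Case x_11 = True:
(¬x_21) alone gives x_21 = False.
(x_22) alone gives x_22 = True.
(¬x_31) alone gives x_31 = False.
(x_32) alone gives x_32 = True.
But (¬x_32) is also a unit clause — contradiction.
So x_11 must be the other value — set x_11 = False.
(x_12) alone gives x_12 = True.
(¬x_22) alone gives x_22 = False.
(x_21) alone gives x_21 = True.
(¬x_31) alone gives x_31 = False.
(x_32) alone gives x_32 = True.
But (¬x_32) is also a unit clause — contradiction.
Either choice for x_11 ends in contradiction.

UNSATISFIABLE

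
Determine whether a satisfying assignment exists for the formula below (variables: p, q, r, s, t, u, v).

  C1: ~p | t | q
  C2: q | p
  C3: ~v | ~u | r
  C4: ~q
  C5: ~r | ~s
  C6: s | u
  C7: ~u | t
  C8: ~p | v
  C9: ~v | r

Unit clause (~q) forces q = 0.
Unit clause (p) forces p = 1.
Unit clause (t) forces t = 1.
Unit clause (v) forces v = 1.
Unit clause (r) forces r = 1.
Unit clause (~s) forces s = 0.
Unit clause (u) forces u = 1.
This assignment satisfies each clause.
A satisfying assignment: p ↦ 1; q ↦ 0; r ↦ 1; s ↦ 0; t ↦ 1; u ↦ 1; v ↦ 1.

Yes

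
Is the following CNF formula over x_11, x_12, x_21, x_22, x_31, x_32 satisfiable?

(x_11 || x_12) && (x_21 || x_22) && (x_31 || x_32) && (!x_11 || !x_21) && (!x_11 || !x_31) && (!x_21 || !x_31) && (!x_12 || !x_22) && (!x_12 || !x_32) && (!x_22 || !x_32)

No

Branch on x_11: set x_11 = true.
Unit clause (!x_21) forces x_21 = false.
Unit clause (x_22) forces x_22 = true.
Unit clause (!x_31) forces x_31 = false.
Unit clause (x_32) forces x_32 = true.
Now (!x_32) is unsatisfied and unit — conflict.
So x_11 must be the other value — set x_11 = false.
Unit clause (x_12) forces x_12 = true.
Unit clause (!x_22) forces x_22 = false.
Unit clause (x_21) forces x_21 = true.
Unit clause (!x_31) forces x_31 = false.
Unit clause (x_32) forces x_32 = true.
Now (!x_32) is unsatisfied and unit — conflict.
Neither x_11 = true nor x_11 = false works.
No assignment satisfies every clause.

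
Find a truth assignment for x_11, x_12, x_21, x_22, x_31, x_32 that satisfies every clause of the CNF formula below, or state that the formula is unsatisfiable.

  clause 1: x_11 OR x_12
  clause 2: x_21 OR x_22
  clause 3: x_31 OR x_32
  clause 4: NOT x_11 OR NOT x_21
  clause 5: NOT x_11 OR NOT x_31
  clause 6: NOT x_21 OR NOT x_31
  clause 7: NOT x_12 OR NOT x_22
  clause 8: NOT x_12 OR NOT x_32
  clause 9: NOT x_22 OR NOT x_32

Suppose x_11 = true.
(NOT x_21) alone gives x_21 = false.
(x_22) alone gives x_22 = true.
(NOT x_31) alone gives x_31 = false.
(x_32) alone gives x_32 = true.
But (NOT x_32) is also a unit clause — contradiction.
Backtrack on x_11: now try x_11 = false.
(x_12) alone gives x_12 = true.
(NOT x_22) alone gives x_22 = false.
(x_21) alone gives x_21 = true.
(NOT x_31) alone gives x_31 = false.
(x_32) alone gives x_32 = true.
But (NOT x_32) is also a unit clause — contradiction.
Either choice for x_11 ends in contradiction.

UNSATISFIABLE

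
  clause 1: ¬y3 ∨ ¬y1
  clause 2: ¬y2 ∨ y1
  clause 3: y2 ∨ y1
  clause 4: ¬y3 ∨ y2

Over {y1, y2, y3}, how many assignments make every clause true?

There are 2^3 = 8 truth assignments over (y1, y2, y3).
Check each against the 4 clauses (columns in the order y1, y2, y3):
  F F F  ✗ fails (y2 ∨ y1)
  F F T  ✗ fails (y2 ∨ y1)
  F T F  ✗ fails (¬y2 ∨ y1)
  F T T  ✗ fails (¬y2 ∨ y1)
  T F F  ✓ satisfies all
  T F T  ✗ fails (¬y3 ∨ ¬y1)
  T T F  ✓ satisfies all
  T T T  ✗ fails (¬y3 ∨ ¬y1)
2 of the 8 rows are models.

2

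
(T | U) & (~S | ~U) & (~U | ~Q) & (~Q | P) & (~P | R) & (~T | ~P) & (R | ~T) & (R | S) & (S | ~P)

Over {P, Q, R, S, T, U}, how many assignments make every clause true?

4

There are 2^6 = 64 truth assignments over (P, Q, R, S, T, U).
Split on T. With T = 1, the clauses containing T are satisfied and ~T drops from the rest; 3 of the 2^5 = 32 assignments to the other variables satisfy what remains.
With T = 0, by the same count on the reduced clause set, 1 assignment works.
Total: 3 + 1 = 4.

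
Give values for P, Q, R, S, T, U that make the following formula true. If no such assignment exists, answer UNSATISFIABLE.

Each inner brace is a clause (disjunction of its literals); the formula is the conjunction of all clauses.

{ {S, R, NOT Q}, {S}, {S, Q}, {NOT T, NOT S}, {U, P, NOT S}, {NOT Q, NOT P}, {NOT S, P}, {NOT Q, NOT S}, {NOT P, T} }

UNSATISFIABLE

The clause (S) is unit, so S = true.
The clause (NOT T) is unit, so T = false.
The clause (P) is unit, so P = true.
But (NOT P) is also a unit clause — contradiction.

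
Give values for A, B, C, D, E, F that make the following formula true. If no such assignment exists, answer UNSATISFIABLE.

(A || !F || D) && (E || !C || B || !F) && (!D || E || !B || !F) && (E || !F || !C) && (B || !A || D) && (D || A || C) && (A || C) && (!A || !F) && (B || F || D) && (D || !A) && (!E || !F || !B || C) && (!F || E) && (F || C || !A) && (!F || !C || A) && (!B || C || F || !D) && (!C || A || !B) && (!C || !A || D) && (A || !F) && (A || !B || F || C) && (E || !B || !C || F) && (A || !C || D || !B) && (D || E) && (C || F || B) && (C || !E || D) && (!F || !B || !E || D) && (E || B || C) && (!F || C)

A ↦ true; B ↦ false; C ↦ true; D ↦ true; E ↦ true; F ↦ false

Case A = true:
Unit clause (!F) forces F = false.
Unit clause (D) forces D = true.
Unit clause (C) forces C = true.
Case E = true:
All clauses hold; B can take either value.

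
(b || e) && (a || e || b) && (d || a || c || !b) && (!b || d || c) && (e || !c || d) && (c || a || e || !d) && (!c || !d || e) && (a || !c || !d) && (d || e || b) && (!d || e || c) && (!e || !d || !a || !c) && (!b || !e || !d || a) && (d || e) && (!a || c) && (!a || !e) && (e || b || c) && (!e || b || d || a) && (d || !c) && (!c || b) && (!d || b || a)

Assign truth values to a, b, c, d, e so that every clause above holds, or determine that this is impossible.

UNSATISFIABLE

Try b = true.
Try d = true.
Try c = false.
Unit clause (e) forces e = true.
Unit clause (a) forces a = true.
That conflicts with the unit clause (!a).
So c must be the other value — set c = true.
Unit clause (e) forces e = true.
Unit clause (a) forces a = true.
That conflicts with the unit clause (!a).
Neither c = true nor c = false works.
So d must be the other value — set d = false.
Unit clause (c) forces c = true.
That conflicts with the unit clause (!c).
Neither d = true nor d = false works.
So b must be the other value — set b = false.
Unit clause (e) forces e = true.
Unit clause (!a) forces a = false.
Unit clause (d) forces d = true.
That conflicts with the unit clause (!d).
Neither b = true nor b = false works.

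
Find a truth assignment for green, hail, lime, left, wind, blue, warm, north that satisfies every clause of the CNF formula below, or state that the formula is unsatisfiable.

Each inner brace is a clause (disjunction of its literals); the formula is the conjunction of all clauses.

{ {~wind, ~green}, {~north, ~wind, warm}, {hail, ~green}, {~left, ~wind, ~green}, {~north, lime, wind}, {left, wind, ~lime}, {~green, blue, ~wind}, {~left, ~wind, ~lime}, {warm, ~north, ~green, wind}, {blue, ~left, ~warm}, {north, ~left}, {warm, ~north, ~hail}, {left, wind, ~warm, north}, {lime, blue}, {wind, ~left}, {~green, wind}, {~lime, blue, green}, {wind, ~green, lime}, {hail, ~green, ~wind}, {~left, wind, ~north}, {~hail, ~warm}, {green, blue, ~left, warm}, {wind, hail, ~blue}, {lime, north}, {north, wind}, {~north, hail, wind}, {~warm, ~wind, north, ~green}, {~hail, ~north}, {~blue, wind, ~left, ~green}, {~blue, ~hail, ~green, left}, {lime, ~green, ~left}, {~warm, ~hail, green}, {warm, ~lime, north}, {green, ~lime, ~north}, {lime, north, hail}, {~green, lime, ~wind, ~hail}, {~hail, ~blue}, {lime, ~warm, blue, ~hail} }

Branch on wind: set wind = 1.
From the singleton clause (~green), green = 0.
Branch on north: set north = 1.
From the singleton clause (warm), warm = 1.
From the singleton clause (~hail), hail = 0.
From the singleton clause (~lime), lime = 0.
From the singleton clause (blue), blue = 1.
No clause remains; left is free.

green ↦ 0; hail ↦ 0; lime ↦ 0; left ↦ 0; wind ↦ 1; blue ↦ 1; warm ↦ 1; north ↦ 1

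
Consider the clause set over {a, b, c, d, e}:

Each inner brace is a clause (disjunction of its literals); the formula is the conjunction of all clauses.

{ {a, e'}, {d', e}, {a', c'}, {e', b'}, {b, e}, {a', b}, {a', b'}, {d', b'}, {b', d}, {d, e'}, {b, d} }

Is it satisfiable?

No, unsatisfiable

Try a = 1.
From the singleton clause (c'), c = 0.
From the singleton clause (b), b = 1.
But (b') is also a unit clause — contradiction.
Backtrack on a: now try a = 0.
From the singleton clause (e'), e = 0.
From the singleton clause (d'), d = 0.
From the singleton clause (b), b = 1.
But (b') is also a unit clause — contradiction.
Neither a = 1 nor a = 0 works.
No assignment satisfies every clause.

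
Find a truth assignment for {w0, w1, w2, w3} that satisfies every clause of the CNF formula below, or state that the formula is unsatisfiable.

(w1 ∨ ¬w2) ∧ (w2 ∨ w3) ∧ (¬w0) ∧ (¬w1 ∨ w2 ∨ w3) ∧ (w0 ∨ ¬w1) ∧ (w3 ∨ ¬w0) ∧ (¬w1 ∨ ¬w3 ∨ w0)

w0=False; w1=False; w2=False; w3=True

The clause (¬w0) is unit, so w0 = False.
The clause (¬w1) is unit, so w1 = False.
The clause (¬w2) is unit, so w2 = False.
The clause (w3) is unit, so w3 = True.
All clauses are satisfied.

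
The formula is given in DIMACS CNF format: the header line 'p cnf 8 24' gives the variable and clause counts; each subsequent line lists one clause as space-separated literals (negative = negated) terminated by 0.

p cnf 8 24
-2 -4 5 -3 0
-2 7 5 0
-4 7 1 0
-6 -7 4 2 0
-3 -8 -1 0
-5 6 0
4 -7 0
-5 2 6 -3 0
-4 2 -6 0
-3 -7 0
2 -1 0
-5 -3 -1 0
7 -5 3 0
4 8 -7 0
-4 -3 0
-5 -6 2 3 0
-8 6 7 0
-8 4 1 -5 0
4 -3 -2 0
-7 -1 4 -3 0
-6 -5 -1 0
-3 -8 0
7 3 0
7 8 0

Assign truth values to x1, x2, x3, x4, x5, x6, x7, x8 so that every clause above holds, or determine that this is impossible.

x1 ↦ True,  x2 ↦ True,  x3 ↦ False,  x4 ↦ True,  x5 ↦ False,  x6 ↦ False,  x7 ↦ True,  x8 ↦ True

Branch on x5: set x5 = False.
Branch on x2: set x2 = True.
The clause (x7) is unit, so x7 = True.
The clause (x4) is unit, so x4 = True.
The clause (¬x3) is unit, so x3 = False.
Every clause is now satisfied; x1, x6, x8 are unconstrained.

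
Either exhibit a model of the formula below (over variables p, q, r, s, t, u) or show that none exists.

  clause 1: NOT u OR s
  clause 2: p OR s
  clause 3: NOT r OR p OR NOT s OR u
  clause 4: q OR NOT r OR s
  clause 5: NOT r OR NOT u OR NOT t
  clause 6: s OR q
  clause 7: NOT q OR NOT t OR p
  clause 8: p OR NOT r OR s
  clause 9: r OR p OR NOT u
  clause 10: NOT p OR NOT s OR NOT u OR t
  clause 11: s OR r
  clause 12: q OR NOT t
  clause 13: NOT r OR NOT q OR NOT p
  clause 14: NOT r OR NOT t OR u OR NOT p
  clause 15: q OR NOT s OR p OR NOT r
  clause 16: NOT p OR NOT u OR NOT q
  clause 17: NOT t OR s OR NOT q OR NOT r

Suppose u = true.
The clause (s) is unit, so s = true.
Suppose r = true.
The clause (NOT t) is unit, so t = false.
The clause (NOT p) is unit, so p = false.
The clause (q) is unit, so q = true.
This assignment satisfies each clause.

p=false,  q=true,  r=true,  s=true,  t=false,  u=true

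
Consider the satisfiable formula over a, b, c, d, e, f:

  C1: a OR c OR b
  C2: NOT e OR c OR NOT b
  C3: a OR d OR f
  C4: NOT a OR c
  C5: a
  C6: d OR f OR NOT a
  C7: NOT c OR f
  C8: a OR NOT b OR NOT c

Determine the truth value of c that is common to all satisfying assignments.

True

Suppose c = false.
From the singleton clause (NOT a), a = false.
But (a) is also a unit clause — contradiction.
So every satisfying assignment has c = True.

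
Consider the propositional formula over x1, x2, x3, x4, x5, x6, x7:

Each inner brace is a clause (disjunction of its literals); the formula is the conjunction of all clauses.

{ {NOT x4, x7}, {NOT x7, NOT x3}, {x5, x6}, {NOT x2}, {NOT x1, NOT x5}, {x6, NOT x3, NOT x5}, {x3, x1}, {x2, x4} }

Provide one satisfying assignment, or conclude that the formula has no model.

From the singleton clause (NOT x2), x2 = false.
From the singleton clause (x4), x4 = true.
From the singleton clause (x7), x7 = true.
From the singleton clause (NOT x3), x3 = false.
From the singleton clause (x1), x1 = true.
From the singleton clause (NOT x5), x5 = false.
From the singleton clause (x6), x6 = true.
All clauses are satisfied.

x1 ↦ true,  x2 ↦ false,  x3 ↦ false,  x4 ↦ true,  x5 ↦ false,  x6 ↦ true,  x7 ↦ true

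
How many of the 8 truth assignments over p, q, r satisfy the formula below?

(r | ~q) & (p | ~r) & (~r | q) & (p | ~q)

There are 2^3 = 8 truth assignments over (p, q, r).
Check each against the 4 clauses (columns in the order p, q, r):
  F F F  ✓ satisfies all
  F F T  ✗ fails (p | ~r)
  F T F  ✗ fails (r | ~q)
  F T T  ✗ fails (p | ~r)
  T F F  ✓ satisfies all
  T F T  ✗ fails (~r | q)
  T T F  ✗ fails (r | ~q)
  T T T  ✓ satisfies all
3 of the 8 rows are models.

3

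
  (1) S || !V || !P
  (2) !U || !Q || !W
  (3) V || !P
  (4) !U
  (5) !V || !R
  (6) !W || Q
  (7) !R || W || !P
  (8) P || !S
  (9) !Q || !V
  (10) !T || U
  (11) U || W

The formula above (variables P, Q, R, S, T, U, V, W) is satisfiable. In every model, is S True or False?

False

Suppose S = true.
The clause (!U) is unit, so U = false.
The clause (P) is unit, so P = true.
The clause (V) is unit, so V = true.
The clause (!R) is unit, so R = false.
The clause (!Q) is unit, so Q = false.
The clause (!W) is unit, so W = false.
That conflicts with the unit clause (W).
So every satisfying assignment has S = False.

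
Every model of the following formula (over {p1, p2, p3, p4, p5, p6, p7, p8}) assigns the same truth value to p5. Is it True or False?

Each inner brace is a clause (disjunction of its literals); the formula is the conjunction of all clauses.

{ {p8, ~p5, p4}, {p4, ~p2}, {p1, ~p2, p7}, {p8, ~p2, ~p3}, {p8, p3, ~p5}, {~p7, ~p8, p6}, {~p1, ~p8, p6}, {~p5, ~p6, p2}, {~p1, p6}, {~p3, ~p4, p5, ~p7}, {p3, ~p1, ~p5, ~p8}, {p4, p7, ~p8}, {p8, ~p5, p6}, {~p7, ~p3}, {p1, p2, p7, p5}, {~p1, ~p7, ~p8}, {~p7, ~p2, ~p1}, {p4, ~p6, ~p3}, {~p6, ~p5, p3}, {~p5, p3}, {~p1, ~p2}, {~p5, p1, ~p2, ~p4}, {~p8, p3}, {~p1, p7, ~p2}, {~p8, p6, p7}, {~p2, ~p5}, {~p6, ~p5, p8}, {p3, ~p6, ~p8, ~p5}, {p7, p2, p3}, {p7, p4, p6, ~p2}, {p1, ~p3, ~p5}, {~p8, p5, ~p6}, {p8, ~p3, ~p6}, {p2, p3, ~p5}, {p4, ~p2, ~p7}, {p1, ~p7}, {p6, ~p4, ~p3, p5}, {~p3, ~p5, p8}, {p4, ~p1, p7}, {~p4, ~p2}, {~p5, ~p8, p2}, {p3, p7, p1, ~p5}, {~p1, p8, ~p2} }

False

Suppose p5 = 1.
The clause (p3) is unit, so p3 = 1.
The clause (~p7) is unit, so p7 = 0.
The clause (~p2) is unit, so p2 = 0.
The clause (~p6) is unit, so p6 = 0.
The clause (~p1) is unit, so p1 = 0.
That conflicts with the unit clause (p1).
So every satisfying assignment has p5 = False.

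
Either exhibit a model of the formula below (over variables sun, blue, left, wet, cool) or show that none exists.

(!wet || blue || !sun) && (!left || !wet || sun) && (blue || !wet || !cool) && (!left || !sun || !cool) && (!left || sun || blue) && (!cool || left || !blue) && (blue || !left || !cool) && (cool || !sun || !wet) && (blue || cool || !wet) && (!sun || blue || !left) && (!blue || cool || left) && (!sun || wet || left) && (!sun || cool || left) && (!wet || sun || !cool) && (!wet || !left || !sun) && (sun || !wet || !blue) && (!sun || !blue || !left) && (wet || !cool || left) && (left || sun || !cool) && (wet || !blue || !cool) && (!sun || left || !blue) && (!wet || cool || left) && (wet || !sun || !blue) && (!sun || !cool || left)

sun=false, blue=false, left=false, wet=false, cool=false

Case wet = false:
Case sun = false:
Case left = false:
(!cool) alone gives cool = false.
(!blue) alone gives blue = false.
This assignment satisfies each clause.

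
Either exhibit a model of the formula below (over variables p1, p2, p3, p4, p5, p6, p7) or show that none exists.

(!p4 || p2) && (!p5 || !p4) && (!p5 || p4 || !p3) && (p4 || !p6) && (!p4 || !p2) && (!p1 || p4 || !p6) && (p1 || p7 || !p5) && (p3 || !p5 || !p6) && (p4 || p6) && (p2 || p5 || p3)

Case p4 = false:
Unit clause (!p6) forces p6 = false.
But (p6) is also a unit clause — contradiction.
Undo p4 and try p4 = true.
Unit clause (p2) forces p2 = true.
But (!p2) is also a unit clause — contradiction.
Neither p4 = true nor p4 = false works.

UNSATISFIABLE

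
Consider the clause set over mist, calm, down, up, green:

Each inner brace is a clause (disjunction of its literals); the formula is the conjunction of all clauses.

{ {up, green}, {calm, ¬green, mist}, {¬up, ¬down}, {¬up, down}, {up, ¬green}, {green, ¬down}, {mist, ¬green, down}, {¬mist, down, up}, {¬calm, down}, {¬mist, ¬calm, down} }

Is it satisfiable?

Unsatisfiable

Branch on up: set up = True.
From the singleton clause (¬down), down = False.
That conflicts with the unit clause (down).
Undo up and try up = False.
From the singleton clause (green), green = True.
That conflicts with the unit clause (¬green).
Neither up = True nor up = False works.
No assignment satisfies every clause.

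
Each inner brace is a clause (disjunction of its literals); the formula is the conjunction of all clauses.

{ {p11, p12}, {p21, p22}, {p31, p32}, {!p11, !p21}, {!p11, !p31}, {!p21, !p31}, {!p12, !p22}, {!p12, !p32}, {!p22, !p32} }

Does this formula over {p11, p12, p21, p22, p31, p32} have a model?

Unsatisfiable

Branch on p11: set p11 = true.
(!p21) alone gives p21 = false.
(p22) alone gives p22 = true.
(!p31) alone gives p31 = false.
(p32) alone gives p32 = true.
But (!p32) is also a unit clause — contradiction.
Undo p11 and try p11 = false.
(p12) alone gives p12 = true.
(!p22) alone gives p22 = false.
(p21) alone gives p21 = true.
(!p31) alone gives p31 = false.
(p32) alone gives p32 = true.
But (!p32) is also a unit clause — contradiction.
Neither p11 = true nor p11 = false works.
No assignment satisfies every clause.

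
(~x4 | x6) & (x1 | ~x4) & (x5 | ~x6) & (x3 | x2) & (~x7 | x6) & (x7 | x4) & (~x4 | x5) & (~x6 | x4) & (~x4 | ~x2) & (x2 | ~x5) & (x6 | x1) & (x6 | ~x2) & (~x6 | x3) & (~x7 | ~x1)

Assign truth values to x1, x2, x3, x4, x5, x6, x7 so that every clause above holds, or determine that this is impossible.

UNSATISFIABLE

Suppose x4 = 0.
Unit clause (x7) forces x7 = 1.
Unit clause (x6) forces x6 = 1.
But (~x6) is also a unit clause — contradiction.
That branch fails; take x4 = 1 instead.
Unit clause (x6) forces x6 = 1.
Unit clause (x1) forces x1 = 1.
Unit clause (x5) forces x5 = 1.
Unit clause (~x2) forces x2 = 0.
But (x2) is also a unit clause — contradiction.
Either choice for x4 ends in contradiction.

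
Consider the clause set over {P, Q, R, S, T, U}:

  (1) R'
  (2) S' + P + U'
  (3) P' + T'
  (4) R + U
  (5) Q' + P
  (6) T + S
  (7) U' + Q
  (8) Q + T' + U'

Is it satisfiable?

Yes

The clause (R') is unit, so R = 0.
The clause (U) is unit, so U = 1.
The clause (Q) is unit, so Q = 1.
The clause (P) is unit, so P = 1.
The clause (T') is unit, so T = 0.
The clause (S) is unit, so S = 1.
Every clause now holds.
A satisfying assignment: P=1, Q=1, R=0, S=1, T=0, U=1.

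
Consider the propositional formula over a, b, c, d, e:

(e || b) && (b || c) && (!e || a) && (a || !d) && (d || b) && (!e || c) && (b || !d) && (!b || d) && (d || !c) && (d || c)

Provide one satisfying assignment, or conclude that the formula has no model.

Suppose e = false.
The clause (b) is unit, so b = true.
The clause (d) is unit, so d = true.
The clause (a) is unit, so a = true.
Every clause is now satisfied; c is unconstrained.

a=true, b=true, c=true, d=true, e=false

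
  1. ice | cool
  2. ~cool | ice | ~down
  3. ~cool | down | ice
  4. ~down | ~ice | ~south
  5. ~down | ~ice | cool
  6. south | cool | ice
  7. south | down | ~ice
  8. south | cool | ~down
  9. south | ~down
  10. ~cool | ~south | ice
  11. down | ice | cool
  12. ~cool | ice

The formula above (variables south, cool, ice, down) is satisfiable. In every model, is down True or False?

False

Suppose down = 1.
The clause (south) is unit, so south = 1.
The clause (~ice) is unit, so ice = 0.
The clause (cool) is unit, so cool = 1.
But (~cool) is also a unit clause — contradiction.
So every satisfying assignment has down = False.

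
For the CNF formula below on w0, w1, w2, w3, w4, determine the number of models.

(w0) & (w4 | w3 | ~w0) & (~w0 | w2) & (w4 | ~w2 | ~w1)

5

There are 2^5 = 32 truth assignments over (w0, w1, w2, w3, w4).
Split on w1. With w1 = 1, the clauses containing w1 are satisfied and ~w1 drops from the rest; 2 of the 2^4 = 16 assignments to the other variables satisfy what remains.
With w1 = 0, by the same count on the reduced clause set, 3 assignments work.
Total: 2 + 3 = 5.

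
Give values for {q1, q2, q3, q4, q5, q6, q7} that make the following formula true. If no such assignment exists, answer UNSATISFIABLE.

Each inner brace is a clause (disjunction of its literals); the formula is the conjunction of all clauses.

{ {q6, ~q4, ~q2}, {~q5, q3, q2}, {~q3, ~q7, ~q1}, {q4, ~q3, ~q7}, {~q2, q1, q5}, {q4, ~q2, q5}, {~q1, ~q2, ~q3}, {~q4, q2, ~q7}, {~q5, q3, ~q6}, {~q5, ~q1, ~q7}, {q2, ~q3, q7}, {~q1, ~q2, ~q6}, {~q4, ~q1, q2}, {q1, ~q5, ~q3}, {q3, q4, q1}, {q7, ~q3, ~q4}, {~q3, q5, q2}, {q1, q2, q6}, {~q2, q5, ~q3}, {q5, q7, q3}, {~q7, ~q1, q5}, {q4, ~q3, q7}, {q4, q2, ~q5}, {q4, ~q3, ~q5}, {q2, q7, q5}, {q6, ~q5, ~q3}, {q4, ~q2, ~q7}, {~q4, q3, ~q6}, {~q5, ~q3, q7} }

q1=1,  q2=1,  q3=0,  q4=0,  q5=1,  q6=0,  q7=0

Suppose q6 = 0.
Suppose q4 = 0.
Suppose q3 = 0.
Unit clause (q1) forces q1 = 1.
Suppose q5 = 1.
Unit clause (q2) forces q2 = 1.
Unit clause (~q7) forces q7 = 0.
Every clause now holds.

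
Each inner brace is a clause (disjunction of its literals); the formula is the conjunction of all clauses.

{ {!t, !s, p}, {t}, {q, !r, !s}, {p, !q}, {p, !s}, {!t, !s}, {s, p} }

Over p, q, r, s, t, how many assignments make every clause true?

4

There are 2^5 = 32 truth assignments over (p, q, r, s, t).
Split on t. With t = true, the clauses containing t are satisfied and !t drops from the rest; 4 of the 2^4 = 16 assignments to the other variables satisfy what remains.
With t = false, by the same count on the reduced clause set, 0 assignments work.
Total: 4 + 0 = 4.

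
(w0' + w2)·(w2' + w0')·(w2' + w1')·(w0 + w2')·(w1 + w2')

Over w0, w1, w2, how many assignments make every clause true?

There are 2^3 = 8 truth assignments over (w0, w1, w2).
Check each against the 5 clauses (columns in the order w0, w1, w2):
  F F F  ✓ satisfies all
  F F T  ✗ fails (w0 + w2')
  F T F  ✓ satisfies all
  F T T  ✗ fails (w2' + w1')
  T F F  ✗ fails (w0' + w2)
  T F T  ✗ fails (w2' + w0')
  T T F  ✗ fails (w0' + w2)
  T T T  ✗ fails (w2' + w0')
2 of the 8 rows are models.

2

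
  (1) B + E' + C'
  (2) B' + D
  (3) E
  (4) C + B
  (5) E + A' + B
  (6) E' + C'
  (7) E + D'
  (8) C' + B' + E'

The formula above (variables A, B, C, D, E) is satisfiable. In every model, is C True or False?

False

Suppose C = 1.
Unit clause (E) forces E = 1.
But (E') is also a unit clause — contradiction.
So every satisfying assignment has C = False.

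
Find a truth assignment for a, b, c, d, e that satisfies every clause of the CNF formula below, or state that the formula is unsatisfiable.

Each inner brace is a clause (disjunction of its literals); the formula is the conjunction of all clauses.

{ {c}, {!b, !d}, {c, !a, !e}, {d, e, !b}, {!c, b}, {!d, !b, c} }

The clause (c) is unit, so c = true.
The clause (b) is unit, so b = true.
The clause (!d) is unit, so d = false.
The clause (e) is unit, so e = true.
No clause remains; a is free.

a: false,  b: true,  c: true,  d: false,  e: true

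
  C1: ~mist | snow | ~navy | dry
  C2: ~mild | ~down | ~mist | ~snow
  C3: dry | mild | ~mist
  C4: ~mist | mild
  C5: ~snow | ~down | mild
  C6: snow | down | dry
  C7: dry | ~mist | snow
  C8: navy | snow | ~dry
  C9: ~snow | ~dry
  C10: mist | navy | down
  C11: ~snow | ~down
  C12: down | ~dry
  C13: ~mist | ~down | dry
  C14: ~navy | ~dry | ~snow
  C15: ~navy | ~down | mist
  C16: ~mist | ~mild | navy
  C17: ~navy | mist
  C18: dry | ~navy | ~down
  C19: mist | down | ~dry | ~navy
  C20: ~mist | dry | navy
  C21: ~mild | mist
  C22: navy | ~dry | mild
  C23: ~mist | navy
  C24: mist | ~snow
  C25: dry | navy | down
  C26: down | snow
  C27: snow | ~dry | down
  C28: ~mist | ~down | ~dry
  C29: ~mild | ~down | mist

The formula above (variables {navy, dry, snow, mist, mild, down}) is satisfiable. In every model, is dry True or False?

Suppose dry = 1.
(~snow) alone gives snow = 0.
(navy) alone gives navy = 1.
(down) alone gives down = 1.
(mist) alone gives mist = 1.
That conflicts with the unit clause (~mist).
So every satisfying assignment has dry = False.

False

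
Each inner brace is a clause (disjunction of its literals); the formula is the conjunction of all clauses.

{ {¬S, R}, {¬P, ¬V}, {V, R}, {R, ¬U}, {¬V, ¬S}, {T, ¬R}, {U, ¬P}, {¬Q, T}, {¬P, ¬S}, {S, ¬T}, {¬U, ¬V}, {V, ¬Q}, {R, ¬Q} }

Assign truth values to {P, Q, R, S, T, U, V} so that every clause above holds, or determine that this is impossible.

Branch on S: set S = True.
The clause (R) is unit, so R = True.
The clause (¬V) is unit, so V = False.
The clause (T) is unit, so T = True.
The clause (¬P) is unit, so P = False.
The clause (¬Q) is unit, so Q = False.
No clause remains; U is free.

P: False, Q: False, R: True, S: True, T: True, U: False, V: False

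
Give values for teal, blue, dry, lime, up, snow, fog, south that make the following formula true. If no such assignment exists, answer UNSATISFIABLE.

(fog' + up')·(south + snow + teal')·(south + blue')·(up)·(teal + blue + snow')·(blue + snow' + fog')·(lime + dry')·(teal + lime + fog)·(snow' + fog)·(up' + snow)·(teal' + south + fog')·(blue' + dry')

UNSATISFIABLE

Unit clause (up) forces up = 1.
Unit clause (fog') forces fog = 0.
Unit clause (snow') forces snow = 0.
That conflicts with the unit clause (snow).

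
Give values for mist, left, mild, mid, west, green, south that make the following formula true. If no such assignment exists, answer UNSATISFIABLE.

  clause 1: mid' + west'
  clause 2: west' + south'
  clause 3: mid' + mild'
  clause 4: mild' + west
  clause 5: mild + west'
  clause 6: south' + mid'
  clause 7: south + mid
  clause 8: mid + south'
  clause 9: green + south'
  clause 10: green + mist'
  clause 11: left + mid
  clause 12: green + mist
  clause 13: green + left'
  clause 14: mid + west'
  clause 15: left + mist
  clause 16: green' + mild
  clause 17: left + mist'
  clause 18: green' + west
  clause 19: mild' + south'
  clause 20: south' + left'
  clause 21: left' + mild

UNSATISFIABLE

Branch on mid: set mid = 0.
(south) alone gives south = 1.
But (south') is also a unit clause — contradiction.
Undo mid and try mid = 1.
(west') alone gives west = 0.
(mild') alone gives mild = 0.
(south') alone gives south = 0.
(green') alone gives green = 0.
(mist') alone gives mist = 0.
But (mist) is also a unit clause — contradiction.
Either choice for mid ends in contradiction.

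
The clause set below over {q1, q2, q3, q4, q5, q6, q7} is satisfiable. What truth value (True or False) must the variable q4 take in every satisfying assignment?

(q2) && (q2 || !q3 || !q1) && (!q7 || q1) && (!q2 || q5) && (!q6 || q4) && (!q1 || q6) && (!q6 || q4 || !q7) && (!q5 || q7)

Suppose q4 = false.
(q2) alone gives q2 = true.
(q5) alone gives q5 = true.
(!q6) alone gives q6 = false.
(!q1) alone gives q1 = false.
(!q7) alone gives q7 = false.
That conflicts with the unit clause (q7).
So every satisfying assignment has q4 = True.

True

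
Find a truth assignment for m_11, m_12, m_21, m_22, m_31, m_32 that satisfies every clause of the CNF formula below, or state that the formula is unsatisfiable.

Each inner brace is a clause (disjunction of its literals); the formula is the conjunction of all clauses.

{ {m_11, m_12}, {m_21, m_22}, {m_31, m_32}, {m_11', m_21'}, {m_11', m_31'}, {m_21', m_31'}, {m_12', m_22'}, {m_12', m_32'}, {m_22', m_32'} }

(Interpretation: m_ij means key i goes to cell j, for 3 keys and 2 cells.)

UNSATISFIABLE

Suppose m_11 = 1.
(m_21') alone gives m_21 = 0.
(m_22) alone gives m_22 = 1.
(m_31') alone gives m_31 = 0.
(m_32) alone gives m_32 = 1.
Now (m_32') is unsatisfied and unit — conflict.
So m_11 must be the other value — set m_11 = 0.
(m_12) alone gives m_12 = 1.
(m_22') alone gives m_22 = 0.
(m_21) alone gives m_21 = 1.
(m_31') alone gives m_31 = 0.
(m_32) alone gives m_32 = 1.
Now (m_32') is unsatisfied and unit — conflict.
Both values of m_11 lead to a conflict.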